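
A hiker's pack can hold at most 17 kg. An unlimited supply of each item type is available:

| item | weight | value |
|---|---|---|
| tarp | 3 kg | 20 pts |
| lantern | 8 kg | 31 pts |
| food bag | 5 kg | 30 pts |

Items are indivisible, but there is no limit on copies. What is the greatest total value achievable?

Best value-per-unit is tarp at 20/3; filling with it alone gives 5×20 = 100.
Optimal mix: 4×tarp + 1×food bag → weight 17, value 110.

110 pts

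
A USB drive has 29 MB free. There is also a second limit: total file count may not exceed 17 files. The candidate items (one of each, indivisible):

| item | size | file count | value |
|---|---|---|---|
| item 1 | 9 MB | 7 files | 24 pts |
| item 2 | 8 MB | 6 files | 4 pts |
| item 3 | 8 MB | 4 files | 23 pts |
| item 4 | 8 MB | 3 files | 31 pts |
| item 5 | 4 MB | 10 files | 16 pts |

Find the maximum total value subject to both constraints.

78 pts

Feasible sets respecting both limits:
- item 1+item 3+item 4: size 25, file count 14, value 78
- item 3+item 4+item 5: size 20, file count 17, value 70
- item 1+item 2+item 4: size 25, file count 16, value 59
Best: 78 pts.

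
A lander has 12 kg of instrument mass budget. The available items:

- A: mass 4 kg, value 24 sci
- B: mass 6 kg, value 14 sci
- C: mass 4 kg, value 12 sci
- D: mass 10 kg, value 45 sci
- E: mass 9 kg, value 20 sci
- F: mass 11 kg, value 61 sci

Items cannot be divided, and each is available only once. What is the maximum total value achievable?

61 sci

Check high-value combinations within 12 kg:
- F: mass 11, value 61
- D: mass 10, value 45
- A+B: mass 4+6=10, value 24+14=38
- A+C: mass 4+4=8, value 24+12=36
Best: 61 sci.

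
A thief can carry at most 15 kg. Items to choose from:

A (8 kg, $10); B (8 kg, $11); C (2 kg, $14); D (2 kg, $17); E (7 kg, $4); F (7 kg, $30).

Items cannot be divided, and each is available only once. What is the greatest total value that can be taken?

Check high-value combinations within 15 kg:
- C+D+F: weight 2+2+7=11, value 14+17+30=61
- D+F: weight 2+7=9, value 17+30=47
- C+F: weight 2+7=9, value 14+30=44
Best: $61.

$61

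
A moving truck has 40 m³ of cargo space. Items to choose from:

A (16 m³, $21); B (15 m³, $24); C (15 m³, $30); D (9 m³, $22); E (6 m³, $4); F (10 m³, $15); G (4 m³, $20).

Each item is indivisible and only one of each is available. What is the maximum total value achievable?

Check high-value combinations within 40 m³:
- C+D+F+G: volume 15+9+10+4=38, value 30+22+15+20=87
- B+D+F+G: volume 15+9+10+4=38, value 24+22+15+20=81
- A+D+F+G: volume 16+9+10+4=39, value 21+22+15+20=78
- B+C+E+G: volume 15+15+6+4=40, value 24+30+4+20=78
- C+D+E+G: volume 15+9+6+4=34, value 30+22+4+20=76
Best: $87.

$87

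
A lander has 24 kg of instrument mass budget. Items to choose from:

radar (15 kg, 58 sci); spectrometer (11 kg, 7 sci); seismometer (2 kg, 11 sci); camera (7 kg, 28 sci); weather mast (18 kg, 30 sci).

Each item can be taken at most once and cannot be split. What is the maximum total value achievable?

Check high-value combinations within 24 kg:
- radar+seismometer+camera: mass 15+2+7=24, value 58+11+28=97
- radar+camera: mass 15+7=22, value 58+28=86
- radar+seismometer: mass 15+2=17, value 58+11=69
- radar: mass 15, value 58
Best: 97 sci.

97 sci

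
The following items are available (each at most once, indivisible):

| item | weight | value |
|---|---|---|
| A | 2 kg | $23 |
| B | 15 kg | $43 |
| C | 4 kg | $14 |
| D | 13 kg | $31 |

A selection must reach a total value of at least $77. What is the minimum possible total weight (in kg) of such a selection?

Subsets with value ≥ 77, sorted by total weight:
- A+B+C: weight 21, value 80
- A+B+D: weight 30, value 97
Minimum weight: 21 kg.

21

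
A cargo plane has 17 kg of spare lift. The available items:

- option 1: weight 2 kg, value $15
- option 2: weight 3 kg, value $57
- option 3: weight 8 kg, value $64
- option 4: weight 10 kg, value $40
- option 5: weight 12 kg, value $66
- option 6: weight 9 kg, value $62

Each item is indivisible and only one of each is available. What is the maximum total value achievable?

$138

Check high-value combinations within 17 kg:
- option 1+option 2+option 5: weight 2+3+12=17, value 15+57+66=138
- option 1+option 2+option 3: weight 2+3+8=13, value 15+57+64=136
- option 1+option 2+option 6: weight 2+3+9=14, value 15+57+62=134
Best: $138.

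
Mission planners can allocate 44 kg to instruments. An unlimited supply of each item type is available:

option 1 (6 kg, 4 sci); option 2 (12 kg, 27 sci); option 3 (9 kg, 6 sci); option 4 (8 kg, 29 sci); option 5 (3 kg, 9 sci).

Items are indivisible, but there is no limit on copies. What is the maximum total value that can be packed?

154 sci

Best value-per-unit is option 4 at 29/8; filling with it alone gives 5×29 = 145.
Optimal mix: 5×option 4 + 1×option 5 → mass 43, value 154.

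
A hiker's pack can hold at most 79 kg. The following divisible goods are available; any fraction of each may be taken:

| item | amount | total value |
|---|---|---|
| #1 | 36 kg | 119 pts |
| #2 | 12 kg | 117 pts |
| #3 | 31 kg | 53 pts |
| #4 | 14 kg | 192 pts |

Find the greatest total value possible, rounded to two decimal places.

457.06

Take in order of value per unit:
- #4 (192/14 per unit): all 14 → value 192, running total 192.00
- #2 (117/12 per unit): all 12 → value 117, running total 309.00
- #1 (119/36 per unit): all 36 → value 119, running total 428.00
- #3 (53/31 per unit): 17 of 31 → value 17×53/31 = 29.0645, running total 457.06
Total 457.06.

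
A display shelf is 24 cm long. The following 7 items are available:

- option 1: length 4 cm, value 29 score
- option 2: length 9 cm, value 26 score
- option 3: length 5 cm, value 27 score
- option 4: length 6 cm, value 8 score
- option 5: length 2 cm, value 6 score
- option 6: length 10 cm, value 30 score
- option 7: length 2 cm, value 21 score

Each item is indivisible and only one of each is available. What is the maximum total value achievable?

Check high-value combinations within 24 cm:
- option 1+option 3+option 5+option 6+option 7: length 4+5+2+10+2=23, value 29+27+6+30+21=113
- option 1+option 2+option 3+option 5+option 7: length 4+9+5+2+2=22, value 29+26+27+6+21=109
- option 1+option 3+option 6+option 7: length 4+5+10+2=21, value 29+27+30+21=107
- option 1+option 2+option 3+option 7: length 4+9+5+2=20, value 29+26+27+21=103
- option 1+option 4+option 5+option 6+option 7: length 4+6+2+10+2=24, value 29+8+6+30+21=94
Best: 113 score.

113 score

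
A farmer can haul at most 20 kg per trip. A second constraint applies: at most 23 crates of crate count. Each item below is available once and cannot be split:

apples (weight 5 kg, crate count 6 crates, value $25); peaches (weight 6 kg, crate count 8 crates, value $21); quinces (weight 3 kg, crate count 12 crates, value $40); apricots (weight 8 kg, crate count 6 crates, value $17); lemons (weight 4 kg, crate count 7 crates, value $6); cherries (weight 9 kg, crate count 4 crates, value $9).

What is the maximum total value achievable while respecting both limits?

Feasible sets respecting both limits:
- apples+quinces+cherries: weight 17, crate count 22, value 74
- quinces+apricots+cherries: weight 20, crate count 22, value 66
- apples+quinces: weight 8, crate count 18, value 65
Best: $74.

$74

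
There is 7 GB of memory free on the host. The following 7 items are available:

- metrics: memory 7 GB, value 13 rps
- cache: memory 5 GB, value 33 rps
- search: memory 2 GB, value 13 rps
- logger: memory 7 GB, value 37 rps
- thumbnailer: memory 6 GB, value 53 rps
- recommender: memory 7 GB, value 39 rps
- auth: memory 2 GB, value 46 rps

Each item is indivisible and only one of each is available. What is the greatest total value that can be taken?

79 rps

Check high-value combinations within 7 GB:
- cache+auth: memory 5+2=7, value 33+46=79
- search+auth: memory 2+2=4, value 13+46=59
- thumbnailer: memory 6, value 53
- auth: memory 2, value 46
- cache+search: memory 5+2=7, value 33+13=46
Best: 79 rps.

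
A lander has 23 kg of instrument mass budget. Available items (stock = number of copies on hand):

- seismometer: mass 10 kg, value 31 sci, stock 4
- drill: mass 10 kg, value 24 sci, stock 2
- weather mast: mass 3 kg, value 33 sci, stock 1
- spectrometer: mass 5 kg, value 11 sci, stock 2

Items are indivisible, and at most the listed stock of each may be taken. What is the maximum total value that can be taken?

95 sci

Top feasible selections:
- 2×seismometer + 1×weather mast: mass 23, value 95
- 1×seismometer + 1×drill + 1×weather mast: mass 23, value 88
Best: 95 sci.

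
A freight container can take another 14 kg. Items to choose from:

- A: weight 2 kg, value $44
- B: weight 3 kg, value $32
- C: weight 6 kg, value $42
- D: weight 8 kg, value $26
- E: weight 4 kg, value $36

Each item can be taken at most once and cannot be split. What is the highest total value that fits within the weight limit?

Check high-value combinations within 14 kg:
- A+C+E: weight 2+6+4=12, value 44+42+36=122
- A+B+C: weight 2+3+6=11, value 44+32+42=118
- A+B+E: weight 2+3+4=9, value 44+32+36=112
Best: $122.

$122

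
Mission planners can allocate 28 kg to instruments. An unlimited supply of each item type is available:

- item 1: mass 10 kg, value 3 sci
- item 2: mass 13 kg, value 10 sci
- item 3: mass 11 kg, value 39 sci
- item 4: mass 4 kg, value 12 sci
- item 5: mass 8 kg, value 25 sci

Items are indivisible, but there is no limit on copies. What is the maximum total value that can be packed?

90 sci

Best value-per-unit is item 3 at 39/11; filling with it alone gives 2×39 = 78.
Optimal mix: 2×item 3 + 1×item 4 → mass 26, value 90.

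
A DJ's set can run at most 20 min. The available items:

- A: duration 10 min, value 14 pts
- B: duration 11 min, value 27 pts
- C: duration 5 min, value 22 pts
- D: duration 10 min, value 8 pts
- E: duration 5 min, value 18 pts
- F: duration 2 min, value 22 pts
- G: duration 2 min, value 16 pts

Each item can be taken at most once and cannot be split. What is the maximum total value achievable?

87 pts

Check high-value combinations within 20 min:
- B+C+F+G: duration 11+5+2+2=20, value 27+22+22+16=87
- B+E+F+G: duration 11+5+2+2=20, value 27+18+22+16=83
- C+E+F+G: duration 5+5+2+2=14, value 22+18+22+16=78
- A+C+F+G: duration 10+5+2+2=19, value 14+22+22+16=74
- B+C+F: duration 11+5+2=18, value 27+22+22=71
Best: 87 pts.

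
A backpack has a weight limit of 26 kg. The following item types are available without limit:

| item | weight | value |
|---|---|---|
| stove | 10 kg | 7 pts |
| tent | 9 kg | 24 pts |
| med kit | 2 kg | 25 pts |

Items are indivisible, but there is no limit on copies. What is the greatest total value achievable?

Best value-per-unit is med kit at 25/2, and filling with it alone uses weight 13×2=26. No mix of the others beats 13×25 = 325.

325 pts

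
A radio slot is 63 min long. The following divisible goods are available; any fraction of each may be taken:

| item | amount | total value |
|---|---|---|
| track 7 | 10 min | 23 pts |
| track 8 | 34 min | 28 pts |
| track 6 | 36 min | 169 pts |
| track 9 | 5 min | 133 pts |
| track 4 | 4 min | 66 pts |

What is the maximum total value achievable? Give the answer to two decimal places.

Take in order of value per unit:
- track 9 (133/5 per unit): all 5 → value 133, running total 133.00
- track 4 (66/4 per unit): all 4 → value 66, running total 199.00
- track 6 (169/36 per unit): all 36 → value 169, running total 368.00
- track 7 (23/10 per unit): all 10 → value 23, running total 391.00
- track 8 (28/34 per unit): 8 of 34 → value 8×28/34 = 6.5882, running total 397.59
Total 397.59.

397.59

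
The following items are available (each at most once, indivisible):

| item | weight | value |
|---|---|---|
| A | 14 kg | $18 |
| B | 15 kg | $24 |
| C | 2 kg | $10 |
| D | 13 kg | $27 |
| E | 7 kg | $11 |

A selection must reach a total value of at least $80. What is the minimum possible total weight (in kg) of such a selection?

49

Subsets with value ≥ 80, sorted by total weight:
- A+B+D+E: weight 49, value 80
- A+B+C+D+E: weight 51, value 90
Minimum weight: 49 kg.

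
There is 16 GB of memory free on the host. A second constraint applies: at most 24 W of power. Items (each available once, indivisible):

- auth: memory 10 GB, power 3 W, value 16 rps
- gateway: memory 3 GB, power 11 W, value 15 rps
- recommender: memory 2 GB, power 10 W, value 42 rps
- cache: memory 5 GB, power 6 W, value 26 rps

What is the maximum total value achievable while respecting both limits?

73 rps

Feasible sets respecting both limits:
- auth+gateway+recommender: memory 15, power 24, value 73
- recommender+cache: memory 7, power 16, value 68
- auth+recommender: memory 12, power 13, value 58
- gateway+recommender: memory 5, power 21, value 57
Best: 73 rps.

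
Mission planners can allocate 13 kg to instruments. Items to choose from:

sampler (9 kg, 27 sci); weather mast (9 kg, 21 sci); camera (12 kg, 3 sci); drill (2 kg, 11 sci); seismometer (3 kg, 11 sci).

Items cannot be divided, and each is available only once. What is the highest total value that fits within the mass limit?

38 sci

Check high-value combinations within 13 kg:
- sampler+drill: mass 9+2=11, value 27+11=38
- sampler+seismometer: mass 9+3=12, value 27+11=38
- weather mast+drill: mass 9+2=11, value 21+11=32
- weather mast+seismometer: mass 9+3=12, value 21+11=32
- sampler: mass 9, value 27
Best: 38 sci.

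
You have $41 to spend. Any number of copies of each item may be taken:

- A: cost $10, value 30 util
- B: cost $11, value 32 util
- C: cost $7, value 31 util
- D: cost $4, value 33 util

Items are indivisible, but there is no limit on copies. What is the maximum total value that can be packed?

330 util

Best value-per-unit is D at 33/4, and filling with it alone uses cost 10×4=40. No mix of the others beats 10×33 = 330.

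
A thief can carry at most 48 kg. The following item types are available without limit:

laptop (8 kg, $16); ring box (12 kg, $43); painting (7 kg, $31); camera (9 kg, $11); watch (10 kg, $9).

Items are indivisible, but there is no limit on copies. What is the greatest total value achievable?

Best value-per-unit is painting at 31/7; filling with it alone gives 6×31 = 186.
Optimal mix: 1×ring box + 5×painting → weight 47, value 198.

$198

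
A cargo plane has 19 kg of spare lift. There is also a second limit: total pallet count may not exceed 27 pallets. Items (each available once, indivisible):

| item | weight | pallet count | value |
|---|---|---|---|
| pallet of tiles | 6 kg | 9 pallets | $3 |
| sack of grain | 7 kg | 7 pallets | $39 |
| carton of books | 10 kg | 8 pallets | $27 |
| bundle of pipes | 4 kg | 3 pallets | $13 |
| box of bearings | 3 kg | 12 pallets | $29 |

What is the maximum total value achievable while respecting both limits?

Feasible sets respecting both limits:
- sack of grain+bundle of pipes+box of bearings: weight 14, pallet count 22, value 81
- carton of books+bundle of pipes+box of bearings: weight 17, pallet count 23, value 69
- sack of grain+box of bearings: weight 10, pallet count 19, value 68
Best: $81.

$81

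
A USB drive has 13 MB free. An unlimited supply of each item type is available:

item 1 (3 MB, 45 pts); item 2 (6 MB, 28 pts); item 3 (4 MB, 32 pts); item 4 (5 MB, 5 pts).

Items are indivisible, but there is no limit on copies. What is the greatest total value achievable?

180 pts

Best value-per-unit is item 1 at 45/3, and filling with it alone uses size 4×3=12. No mix of the others beats 4×45 = 180.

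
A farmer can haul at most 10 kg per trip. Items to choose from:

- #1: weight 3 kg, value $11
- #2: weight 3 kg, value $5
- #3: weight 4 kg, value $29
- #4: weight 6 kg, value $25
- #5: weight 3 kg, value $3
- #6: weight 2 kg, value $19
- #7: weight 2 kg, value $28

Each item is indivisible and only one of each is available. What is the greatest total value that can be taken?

Check high-value combinations within 10 kg:
- #3+#6+#7: weight 4+2+2=8, value 29+19+28=76
- #4+#6+#7: weight 6+2+2=10, value 25+19+28=72
- #1+#3+#7: weight 3+4+2=9, value 11+29+28=68
- #1+#2+#6+#7: weight 3+3+2+2=10, value 11+5+19+28=63
Best: $76.

$76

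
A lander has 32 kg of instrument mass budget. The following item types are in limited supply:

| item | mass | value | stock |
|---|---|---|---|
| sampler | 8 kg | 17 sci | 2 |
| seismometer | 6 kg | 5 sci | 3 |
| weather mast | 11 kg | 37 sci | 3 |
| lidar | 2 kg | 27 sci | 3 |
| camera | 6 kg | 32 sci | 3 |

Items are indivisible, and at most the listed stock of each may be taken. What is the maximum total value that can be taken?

Best selections within mass 32 and stock limits:
- 1×sampler + 3×lidar + 3×camera: mass 32, value 194
- 1×weather mast + 3×lidar + 2×camera: mass 29, value 182
Best: 194 sci.

194 sci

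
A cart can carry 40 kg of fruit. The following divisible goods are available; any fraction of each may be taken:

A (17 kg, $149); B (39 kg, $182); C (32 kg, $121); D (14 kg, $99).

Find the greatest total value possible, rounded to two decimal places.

290.00

Take in order of value per unit:
- A (149/17 per unit): all 17 → value 149, running total 149.00
- D (99/14 per unit): all 14 → value 99, running total 248.00
- B (182/39 per unit): 9 of 39 → value 9×182/39 = 42.0000, running total 290.00
Total 290.00.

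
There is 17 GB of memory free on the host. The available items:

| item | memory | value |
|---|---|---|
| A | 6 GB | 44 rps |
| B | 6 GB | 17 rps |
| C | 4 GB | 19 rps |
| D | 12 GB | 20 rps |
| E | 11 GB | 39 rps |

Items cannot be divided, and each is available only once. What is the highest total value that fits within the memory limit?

83 rps

Check high-value combinations within 17 GB:
- A+E: memory 6+11=17, value 44+39=83
- A+B+C: memory 6+6+4=16, value 44+17+19=80
- A+C: memory 6+4=10, value 44+19=63
Best: 83 rps.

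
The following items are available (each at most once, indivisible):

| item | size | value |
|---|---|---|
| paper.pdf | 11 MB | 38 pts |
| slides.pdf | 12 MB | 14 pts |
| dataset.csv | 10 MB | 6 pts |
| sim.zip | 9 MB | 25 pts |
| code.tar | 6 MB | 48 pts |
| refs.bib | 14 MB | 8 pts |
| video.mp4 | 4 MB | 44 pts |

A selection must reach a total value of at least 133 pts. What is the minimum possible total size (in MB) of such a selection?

30

Subsets with value ≥ 133, sorted by total size:
- paper.pdf+sim.zip+code.tar+video.mp4: size 30, value 155
- paper.pdf+dataset.csv+code.tar+video.mp4: size 31, value 136
Minimum size: 30 MB.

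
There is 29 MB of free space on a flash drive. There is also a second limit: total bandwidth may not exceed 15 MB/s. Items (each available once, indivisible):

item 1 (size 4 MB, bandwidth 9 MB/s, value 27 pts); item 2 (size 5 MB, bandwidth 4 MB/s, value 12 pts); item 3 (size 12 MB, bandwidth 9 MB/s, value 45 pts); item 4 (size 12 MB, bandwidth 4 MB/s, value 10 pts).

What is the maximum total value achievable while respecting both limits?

Feasible sets respecting both limits:
- item 2+item 3: size 17, bandwidth 13, value 57
- item 3+item 4: size 24, bandwidth 13, value 55
- item 3: size 12, bandwidth 9, value 45
- item 1+item 2: size 9, bandwidth 13, value 39
Best: 57 pts.

57 pts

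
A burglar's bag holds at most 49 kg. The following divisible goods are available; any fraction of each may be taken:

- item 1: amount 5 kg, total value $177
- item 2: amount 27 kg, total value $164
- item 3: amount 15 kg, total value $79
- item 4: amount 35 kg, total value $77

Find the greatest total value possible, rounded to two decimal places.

424.40

Take in order of value per unit:
- item 1 (177/5 per unit): all 5 → value 177, running total 177.00
- item 2 (164/27 per unit): all 27 → value 164, running total 341.00
- item 3 (79/15 per unit): all 15 → value 79, running total 420.00
- item 4 (77/35 per unit): 2 of 35 → value 2×77/35 = 4.4000, running total 424.40
Total 424.40.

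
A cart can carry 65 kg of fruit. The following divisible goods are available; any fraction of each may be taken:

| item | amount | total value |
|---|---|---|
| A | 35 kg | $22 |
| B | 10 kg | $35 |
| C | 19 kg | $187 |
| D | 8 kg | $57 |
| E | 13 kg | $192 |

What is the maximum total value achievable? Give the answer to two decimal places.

480.43

Take in order of value per unit:
- E (192/13 per unit): all 13 → value 192, running total 192.00
- C (187/19 per unit): all 19 → value 187, running total 379.00
- D (57/8 per unit): all 8 → value 57, running total 436.00
- B (35/10 per unit): all 10 → value 35, running total 471.00
- A (22/35 per unit): 15 of 35 → value 15×22/35 = 9.4286, running total 480.43
Total 480.43.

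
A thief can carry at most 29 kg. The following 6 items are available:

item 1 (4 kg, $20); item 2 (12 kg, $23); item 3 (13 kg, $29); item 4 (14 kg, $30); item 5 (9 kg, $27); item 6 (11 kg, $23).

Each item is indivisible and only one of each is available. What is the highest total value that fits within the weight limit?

Check high-value combinations within 29 kg:
- item 1+item 4+item 5: weight 4+14+9=27, value 20+30+27=77
- item 1+item 3+item 5: weight 4+13+9=26, value 20+29+27=76
- item 1+item 4+item 6: weight 4+14+11=29, value 20+30+23=73
Best: $77.

$77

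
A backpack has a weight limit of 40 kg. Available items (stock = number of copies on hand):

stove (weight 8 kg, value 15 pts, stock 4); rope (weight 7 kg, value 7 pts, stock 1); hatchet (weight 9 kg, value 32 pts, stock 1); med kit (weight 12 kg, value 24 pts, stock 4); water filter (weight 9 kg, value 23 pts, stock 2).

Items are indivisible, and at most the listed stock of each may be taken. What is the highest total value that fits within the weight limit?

102 pts

Top feasible selections:
- 1×hatchet + 1×med kit + 2×water filter: weight 39, value 102
- 1×stove + 1×hatchet + 1×med kit + 1×water filter: weight 38, value 94
- 1×stove + 1×hatchet + 2×water filter: weight 35, value 93
Best: 102 pts.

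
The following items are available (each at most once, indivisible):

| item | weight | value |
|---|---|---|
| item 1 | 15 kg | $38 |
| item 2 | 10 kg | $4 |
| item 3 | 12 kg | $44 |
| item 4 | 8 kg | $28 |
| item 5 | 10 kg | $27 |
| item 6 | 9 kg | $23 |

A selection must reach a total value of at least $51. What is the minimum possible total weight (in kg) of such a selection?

17

Subsets with value ≥ 51, sorted by total weight:
- item 4+item 6: weight 17, value 51
- item 4+item 5: weight 18, value 55
- item 3+item 4: weight 20, value 72
Minimum weight: 17 kg.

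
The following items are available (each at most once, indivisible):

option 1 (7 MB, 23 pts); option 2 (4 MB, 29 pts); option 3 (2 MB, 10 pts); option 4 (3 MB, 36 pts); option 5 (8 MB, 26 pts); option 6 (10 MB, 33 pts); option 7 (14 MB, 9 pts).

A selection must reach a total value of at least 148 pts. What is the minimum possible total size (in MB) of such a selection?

Subsets with value ≥ 148, sorted by total size:
- option 1+option 2+option 3+option 4+option 5+option 6: size 34, value 157
- option 1+option 2+option 4+option 5+option 6+option 7: size 46, value 156
- option 1+option 2+option 3+option 4+option 5+option 6+option 7: size 48, value 166
Minimum size: 34 MB.

34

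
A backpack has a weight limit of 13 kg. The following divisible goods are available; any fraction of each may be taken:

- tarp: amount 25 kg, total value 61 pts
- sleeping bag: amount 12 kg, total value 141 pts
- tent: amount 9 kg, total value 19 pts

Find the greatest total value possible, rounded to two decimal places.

143.44

Take in order of value per unit:
- sleeping bag (141/12 per unit): all 12 → value 141, running total 141.00
- tarp (61/25 per unit): 1 of 25 → value 1×61/25 = 2.4400, running total 143.44
Total 143.44.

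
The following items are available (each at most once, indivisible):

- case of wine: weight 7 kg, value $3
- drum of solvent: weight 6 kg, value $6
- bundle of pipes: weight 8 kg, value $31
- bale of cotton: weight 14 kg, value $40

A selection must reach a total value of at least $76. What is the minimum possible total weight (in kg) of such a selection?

Subsets with value ≥ 76, sorted by total weight:
- drum of solvent+bundle of pipes+bale of cotton: weight 28, value 77
- case of wine+drum of solvent+bundle of pipes+bale of cotton: weight 35, value 80
Minimum weight: 28 kg.

28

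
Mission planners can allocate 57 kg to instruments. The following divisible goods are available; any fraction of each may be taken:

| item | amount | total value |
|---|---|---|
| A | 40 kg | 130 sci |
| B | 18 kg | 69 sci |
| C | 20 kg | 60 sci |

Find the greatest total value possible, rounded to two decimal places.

Take in order of value per unit:
- B (69/18 per unit): all 18 → value 69, running total 69.00
- A (130/40 per unit): 39 of 40 → value 39×130/40 = 126.7500, running total 195.75
Total 195.75.

195.75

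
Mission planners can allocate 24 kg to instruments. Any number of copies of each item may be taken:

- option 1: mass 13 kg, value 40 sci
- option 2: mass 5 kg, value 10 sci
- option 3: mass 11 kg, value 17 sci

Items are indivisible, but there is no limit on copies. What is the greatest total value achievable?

Best value-per-unit is option 1 at 40/13; filling with it alone gives 1×40 = 40.
Optimal mix: 1×option 1 + 2×option 2 → mass 23, value 60.

60 sci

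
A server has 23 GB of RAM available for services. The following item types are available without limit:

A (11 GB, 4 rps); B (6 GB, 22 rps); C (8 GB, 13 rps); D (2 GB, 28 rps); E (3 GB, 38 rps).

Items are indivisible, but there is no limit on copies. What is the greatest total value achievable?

Best value-per-unit is D at 28/2; filling with it alone gives 11×28 = 308.
Optimal mix: 10×D + 1×E → memory 23, value 318.

318 rps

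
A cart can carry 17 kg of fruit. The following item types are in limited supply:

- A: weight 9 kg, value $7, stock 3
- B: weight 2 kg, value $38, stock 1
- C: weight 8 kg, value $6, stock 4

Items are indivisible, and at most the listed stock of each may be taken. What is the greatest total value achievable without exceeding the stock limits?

$45

Top feasible selections:
- 1×A + 1×B: weight 11, value 45
- 1×B + 1×C: weight 10, value 44
- 1×B: weight 2, value 38
Best: $45.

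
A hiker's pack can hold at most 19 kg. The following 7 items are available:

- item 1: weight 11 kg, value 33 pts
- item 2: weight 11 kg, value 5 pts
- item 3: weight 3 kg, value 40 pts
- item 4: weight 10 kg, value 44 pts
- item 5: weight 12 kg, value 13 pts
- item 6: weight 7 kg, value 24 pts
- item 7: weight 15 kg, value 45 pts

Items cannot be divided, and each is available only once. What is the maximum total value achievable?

Check high-value combinations within 19 kg:
- item 3+item 7: weight 3+15=18, value 40+45=85
- item 3+item 4: weight 3+10=13, value 40+44=84
- item 1+item 3: weight 11+3=14, value 33+40=73
Best: 85 pts.

85 pts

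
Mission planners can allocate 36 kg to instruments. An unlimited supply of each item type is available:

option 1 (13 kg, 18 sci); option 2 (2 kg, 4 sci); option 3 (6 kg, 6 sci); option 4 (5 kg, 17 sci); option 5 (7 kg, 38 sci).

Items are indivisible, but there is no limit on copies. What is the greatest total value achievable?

190 sci

Best value-per-unit is option 5 at 38/7, and filling with it alone uses mass 5×7=35. No mix of the others beats 5×38 = 190.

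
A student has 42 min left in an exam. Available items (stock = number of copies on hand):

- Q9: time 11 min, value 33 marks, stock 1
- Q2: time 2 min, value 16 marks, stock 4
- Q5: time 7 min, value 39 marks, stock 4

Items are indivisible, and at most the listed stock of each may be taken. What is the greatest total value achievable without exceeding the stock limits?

Top feasible selections:
- 4×Q2 + 4×Q5: time 36, value 220
- 1×Q9 + 4×Q2 + 3×Q5: time 40, value 214
Best: 220 marks.

220 marks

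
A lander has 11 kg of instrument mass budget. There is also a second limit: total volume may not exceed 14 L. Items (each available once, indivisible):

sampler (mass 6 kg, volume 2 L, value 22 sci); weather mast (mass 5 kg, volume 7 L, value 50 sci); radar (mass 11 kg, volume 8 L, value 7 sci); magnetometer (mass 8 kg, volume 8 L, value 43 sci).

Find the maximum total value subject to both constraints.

72 sci

Feasible sets respecting both limits:
- sampler+weather mast: mass 11, volume 9, value 72
- weather mast: mass 5, volume 7, value 50
- magnetometer: mass 8, volume 8, value 43
- sampler: mass 6, volume 2, value 22
Best: 72 sci.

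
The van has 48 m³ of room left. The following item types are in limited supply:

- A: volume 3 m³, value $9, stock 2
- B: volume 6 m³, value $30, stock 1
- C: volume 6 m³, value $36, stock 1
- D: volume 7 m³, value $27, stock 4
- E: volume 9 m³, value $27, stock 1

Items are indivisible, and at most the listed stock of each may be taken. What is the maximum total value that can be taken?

$192

Top feasible selections:
- 2×A + 1×B + 1×C + 4×D: volume 46, value 192
- 2×A + 1×B + 1×C + 3×D + 1×E: volume 48, value 192
- 1×A + 1×B + 1×C + 4×D: volume 43, value 183
- 1×A + 1×B + 1×C + 3×D + 1×E: volume 45, value 183
Best: $192.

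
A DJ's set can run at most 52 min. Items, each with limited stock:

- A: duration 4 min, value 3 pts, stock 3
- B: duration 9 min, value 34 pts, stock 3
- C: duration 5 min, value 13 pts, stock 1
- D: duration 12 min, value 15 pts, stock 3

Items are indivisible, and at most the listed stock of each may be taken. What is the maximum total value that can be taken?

136 pts

Best selections within duration 52 and stock limits:
- 2×A + 3×B + 1×C + 1×D: duration 52, value 136
- 1×A + 3×B + 1×C + 1×D: duration 48, value 133
Best: 136 pts.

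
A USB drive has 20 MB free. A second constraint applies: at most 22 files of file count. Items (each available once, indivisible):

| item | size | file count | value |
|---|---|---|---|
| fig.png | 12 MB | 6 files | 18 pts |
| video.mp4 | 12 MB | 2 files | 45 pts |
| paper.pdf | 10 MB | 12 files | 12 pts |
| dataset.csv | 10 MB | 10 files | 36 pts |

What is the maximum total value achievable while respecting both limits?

48 pts

Feasible sets respecting both limits:
- paper.pdf+dataset.csv: size 20, file count 22, value 48
- video.mp4: size 12, file count 2, value 45
- dataset.csv: size 10, file count 10, value 36
Best: 48 pts.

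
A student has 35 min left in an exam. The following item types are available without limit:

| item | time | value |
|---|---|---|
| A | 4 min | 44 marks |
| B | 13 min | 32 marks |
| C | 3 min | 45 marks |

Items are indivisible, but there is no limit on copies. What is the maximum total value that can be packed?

Best value-per-unit is C at 45/3, and filling with it alone uses time 11×3=33. No mix of the others beats 11×45 = 495.

495 marks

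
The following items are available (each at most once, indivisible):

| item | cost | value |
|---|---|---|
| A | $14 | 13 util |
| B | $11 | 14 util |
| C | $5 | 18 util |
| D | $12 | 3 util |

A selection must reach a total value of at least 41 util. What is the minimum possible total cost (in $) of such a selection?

Subsets with value ≥ 41, sorted by total cost:
- A+B+C: cost 30, value 45
- A+B+C+D: cost 42, value 48
Minimum cost: 30 $.

30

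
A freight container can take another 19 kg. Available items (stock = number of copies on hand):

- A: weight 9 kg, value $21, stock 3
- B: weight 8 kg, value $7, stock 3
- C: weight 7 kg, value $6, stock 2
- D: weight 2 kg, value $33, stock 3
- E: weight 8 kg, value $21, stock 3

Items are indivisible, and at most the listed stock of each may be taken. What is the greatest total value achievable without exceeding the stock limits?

Best selections within weight 19 and stock limits:
- 3×D + 1×E: weight 14, value 120
- 1×A + 3×D: weight 15, value 120
Best: $120.

$120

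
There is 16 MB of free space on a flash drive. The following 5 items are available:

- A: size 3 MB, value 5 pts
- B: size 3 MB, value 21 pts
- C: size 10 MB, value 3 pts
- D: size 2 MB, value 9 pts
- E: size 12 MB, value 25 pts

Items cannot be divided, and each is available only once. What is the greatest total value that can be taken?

This is a 0/1 knapsack; check combinations near the capacity.
- B+E: size 3+12=15, value 21+25=46
- A+B+D: size 3+3+2=8, value 5+21+9=35
- D+E: size 2+12=14, value 9+25=34
- B+C+D: size 3+10+2=15, value 21+3+9=33
Best: 46 pts.

46 pts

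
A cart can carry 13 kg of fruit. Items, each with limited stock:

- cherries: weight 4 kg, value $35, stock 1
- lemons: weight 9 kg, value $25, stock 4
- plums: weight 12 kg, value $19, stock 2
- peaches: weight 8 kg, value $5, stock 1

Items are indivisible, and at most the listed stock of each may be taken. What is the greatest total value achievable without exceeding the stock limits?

Top feasible selections:
- 1×cherries + 1×lemons: weight 13, value 60
- 1×cherries + 1×peaches: weight 12, value 40
Best: $60.

$60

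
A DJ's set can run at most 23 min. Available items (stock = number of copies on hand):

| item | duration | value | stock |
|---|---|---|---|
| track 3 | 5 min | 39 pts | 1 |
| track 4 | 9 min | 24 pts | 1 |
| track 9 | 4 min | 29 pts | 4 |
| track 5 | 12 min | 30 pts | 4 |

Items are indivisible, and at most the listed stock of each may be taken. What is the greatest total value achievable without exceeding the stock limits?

Top feasible selections:
- 1×track 3 + 4×track 9: duration 21, value 155
- 1×track 3 + 3×track 9: duration 17, value 126
- 1×track 3 + 1×track 4 + 2×track 9: duration 22, value 121
- 4×track 9: duration 16, value 116
Best: 155 pts.

155 pts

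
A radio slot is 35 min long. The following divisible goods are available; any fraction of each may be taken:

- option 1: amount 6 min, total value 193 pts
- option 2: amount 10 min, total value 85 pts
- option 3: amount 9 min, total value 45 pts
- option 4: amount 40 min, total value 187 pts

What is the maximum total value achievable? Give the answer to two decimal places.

369.75

Take in order of value per unit:
- option 1 (193/6 per unit): all 6 → value 193, running total 193.00
- option 2 (85/10 per unit): all 10 → value 85, running total 278.00
- option 3 (45/9 per unit): all 9 → value 45, running total 323.00
- option 4 (187/40 per unit): 10 of 40 → value 10×187/40 = 46.7500, running total 369.75
Total 369.75.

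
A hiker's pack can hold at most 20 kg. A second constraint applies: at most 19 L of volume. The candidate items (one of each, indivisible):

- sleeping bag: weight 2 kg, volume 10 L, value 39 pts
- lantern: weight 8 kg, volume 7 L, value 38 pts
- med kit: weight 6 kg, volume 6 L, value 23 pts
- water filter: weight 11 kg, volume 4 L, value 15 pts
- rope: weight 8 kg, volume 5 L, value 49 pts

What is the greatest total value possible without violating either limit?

Feasible sets respecting both limits:
- sleeping bag+rope: weight 10, volume 15, value 88
- lantern+rope: weight 16, volume 12, value 87
- sleeping bag+lantern: weight 10, volume 17, value 77
Best: 88 pts.

88 pts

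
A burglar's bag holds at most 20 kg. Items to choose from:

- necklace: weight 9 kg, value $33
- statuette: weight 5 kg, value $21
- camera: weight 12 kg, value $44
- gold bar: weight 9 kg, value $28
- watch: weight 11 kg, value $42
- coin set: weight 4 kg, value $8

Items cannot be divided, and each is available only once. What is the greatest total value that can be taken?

$75

Check high-value combinations within 20 kg:
- necklace+watch: weight 9+11=20, value 33+42=75
- statuette+watch+coin set: weight 5+11+4=20, value 21+42+8=71
- gold bar+watch: weight 9+11=20, value 28+42=70
Best: $75.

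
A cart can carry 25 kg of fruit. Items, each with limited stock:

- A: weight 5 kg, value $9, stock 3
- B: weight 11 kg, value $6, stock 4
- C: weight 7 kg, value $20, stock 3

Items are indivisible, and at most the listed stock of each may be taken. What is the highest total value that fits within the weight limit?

$60

Top feasible selections:
- 3×C: weight 21, value 60
- 2×A + 2×C: weight 24, value 58
- 1×A + 2×C: weight 19, value 49
- 3×A + 1×C: weight 22, value 47
Best: $60.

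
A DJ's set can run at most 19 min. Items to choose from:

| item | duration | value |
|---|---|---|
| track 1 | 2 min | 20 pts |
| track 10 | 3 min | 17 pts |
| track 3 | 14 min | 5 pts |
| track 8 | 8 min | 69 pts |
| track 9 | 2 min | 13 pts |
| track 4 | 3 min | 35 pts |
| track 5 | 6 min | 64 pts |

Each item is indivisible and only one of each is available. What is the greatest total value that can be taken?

Check high-value combinations within 19 min:
- track 1+track 8+track 4+track 5: duration 2+8+3+6=19, value 20+69+35+64=188
- track 8+track 9+track 4+track 5: duration 8+2+3+6=19, value 69+13+35+64=181
- track 1+track 10+track 8+track 5: duration 2+3+8+6=19, value 20+17+69+64=170
- track 8+track 4+track 5: duration 8+3+6=17, value 69+35+64=168
Best: 188 pts.

188 pts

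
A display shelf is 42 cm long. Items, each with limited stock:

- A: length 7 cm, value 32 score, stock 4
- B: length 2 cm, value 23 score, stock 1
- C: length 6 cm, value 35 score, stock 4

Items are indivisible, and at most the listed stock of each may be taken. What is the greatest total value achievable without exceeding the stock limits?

227 score

Top feasible selections:
- 2×A + 1×B + 4×C: length 40, value 227
- 3×A + 1×B + 3×C: length 41, value 224
Best: 227 score.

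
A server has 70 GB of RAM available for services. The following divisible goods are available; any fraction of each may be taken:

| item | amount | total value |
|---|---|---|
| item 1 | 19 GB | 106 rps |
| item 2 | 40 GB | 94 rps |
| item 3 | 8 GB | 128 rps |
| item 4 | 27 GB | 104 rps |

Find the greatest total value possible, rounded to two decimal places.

Take in order of value per unit:
- item 3 (128/8 per unit): all 8 → value 128, running total 128.00
- item 1 (106/19 per unit): all 19 → value 106, running total 234.00
- item 4 (104/27 per unit): all 27 → value 104, running total 338.00
- item 2 (94/40 per unit): 16 of 40 → value 16×94/40 = 37.6000, running total 375.60
Total 375.60.

375.60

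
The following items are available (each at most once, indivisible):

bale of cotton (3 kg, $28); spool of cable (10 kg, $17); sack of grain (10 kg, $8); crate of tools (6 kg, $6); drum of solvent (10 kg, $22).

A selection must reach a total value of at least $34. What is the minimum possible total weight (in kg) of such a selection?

9

Subsets with value ≥ 34, sorted by total weight:
- bale of cotton+crate of tools: weight 9, value 34
- bale of cotton+drum of solvent: weight 13, value 50
Minimum weight: 9 kg.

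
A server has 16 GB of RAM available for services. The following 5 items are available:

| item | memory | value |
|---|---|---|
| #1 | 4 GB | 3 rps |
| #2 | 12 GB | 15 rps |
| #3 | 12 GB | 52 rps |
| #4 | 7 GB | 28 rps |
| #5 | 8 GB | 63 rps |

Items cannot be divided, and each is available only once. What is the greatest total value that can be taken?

91 rps

This is a 0/1 knapsack; check combinations near the capacity.
- #4+#5: memory 7+8=15, value 28+63=91
- #1+#5: memory 4+8=12, value 3+63=66
- #5: memory 8, value 63
Best: 91 rps.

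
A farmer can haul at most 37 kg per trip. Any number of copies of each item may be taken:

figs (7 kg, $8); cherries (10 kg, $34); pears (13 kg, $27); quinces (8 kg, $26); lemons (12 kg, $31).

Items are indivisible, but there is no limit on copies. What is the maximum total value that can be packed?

$120

Best value-per-unit is cherries at 34/10; filling with it alone gives 3×34 = 102.
Optimal mix: 2×cherries + 2×quinces → weight 36, value 120.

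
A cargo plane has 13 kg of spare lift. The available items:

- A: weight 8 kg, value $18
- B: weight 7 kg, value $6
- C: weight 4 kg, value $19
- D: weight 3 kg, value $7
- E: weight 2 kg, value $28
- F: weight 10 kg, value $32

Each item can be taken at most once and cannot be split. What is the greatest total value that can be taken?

Check high-value combinations within 13 kg:
- E+F: weight 2+10=12, value 28+32=60
- C+D+E: weight 4+3+2=9, value 19+7+28=54
- B+C+E: weight 7+4+2=13, value 6+19+28=53
Best: $60.

$60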